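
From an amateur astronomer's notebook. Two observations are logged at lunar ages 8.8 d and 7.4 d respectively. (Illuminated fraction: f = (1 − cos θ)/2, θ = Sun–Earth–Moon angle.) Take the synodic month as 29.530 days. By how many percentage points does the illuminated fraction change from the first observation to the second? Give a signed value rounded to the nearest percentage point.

-15 percentage points

First observation: θ = 360°·8.8/29.530 = 107.3°, so f = 0.649.
Second observation: θ = 90.2°, f = 0.502.
Δf = 0.502 − 0.649 = -0.147, i.e. -15 pp.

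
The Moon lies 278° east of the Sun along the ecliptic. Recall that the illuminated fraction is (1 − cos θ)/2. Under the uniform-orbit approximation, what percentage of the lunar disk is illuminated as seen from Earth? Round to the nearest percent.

43%

cos 278° = 0.139, so f = (1 − 0.139)/2 = 0.430, i.e. 43%.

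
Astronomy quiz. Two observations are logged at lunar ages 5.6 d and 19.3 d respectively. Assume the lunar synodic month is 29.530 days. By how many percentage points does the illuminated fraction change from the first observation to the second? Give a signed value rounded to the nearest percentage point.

First observation: θ = 360°·5.6/29.530 = 68.3°, so f = 0.315.
Second observation: θ = 235.3°, f = 0.785.
Δf = 0.785 − 0.315 = +0.470, i.e. +47 pp.

+47 percentage points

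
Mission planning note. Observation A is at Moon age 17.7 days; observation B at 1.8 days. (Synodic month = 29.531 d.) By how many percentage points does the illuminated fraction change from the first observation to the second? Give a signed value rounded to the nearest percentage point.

-87 pp

First observation: θ = 360°·17.7/29.531 = 215.8°, so f = 0.906.
Second observation: θ = 21.9°, f = 0.036.
Δf = 0.036 − 0.906 = -0.869, i.e. -87 pp.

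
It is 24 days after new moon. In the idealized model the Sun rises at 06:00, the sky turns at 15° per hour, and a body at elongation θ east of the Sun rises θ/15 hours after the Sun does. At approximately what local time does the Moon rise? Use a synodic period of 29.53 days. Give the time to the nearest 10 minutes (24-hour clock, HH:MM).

01:30

Elongation θ = 360° × 24/29.53 ≈ 292.6°.
Delay after the Sun = 292.6° / (15°/h) ≈ 19.51 h.
06:00 + 19.506 h ≈ 01:30 → 01:30 to the nearest ten minutes.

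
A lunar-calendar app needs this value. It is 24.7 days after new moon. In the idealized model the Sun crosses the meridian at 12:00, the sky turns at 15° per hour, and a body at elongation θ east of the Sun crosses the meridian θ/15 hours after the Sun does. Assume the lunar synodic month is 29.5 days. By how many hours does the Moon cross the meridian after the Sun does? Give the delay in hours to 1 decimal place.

Phase angle: θ = 360°·(24.7 d)/(29.5 d) = 301.4°.
The Moon trails the Sun by θ/15 = 301.4/15 ≈ 20.09 hours.
So the Moon crosses the meridian 20.09 h after the Sun.

20.1 h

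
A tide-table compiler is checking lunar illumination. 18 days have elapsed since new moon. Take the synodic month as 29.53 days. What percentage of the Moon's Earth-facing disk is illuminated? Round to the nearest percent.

89%

The Moon has covered 18/29.53 of its cycle, so θ ≈ 360° × 18/29.53 = 219.4°.
Illuminated fraction = (1 − cos 219.4°)/2 = (1 − (-0.772))/2 ≈ 0.886, so 89%.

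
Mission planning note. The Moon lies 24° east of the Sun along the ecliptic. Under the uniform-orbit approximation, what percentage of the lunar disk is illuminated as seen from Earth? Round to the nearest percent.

4%

Half-versine of 24°: (1 − 0.914)/2 = 0.043, i.e. 4%.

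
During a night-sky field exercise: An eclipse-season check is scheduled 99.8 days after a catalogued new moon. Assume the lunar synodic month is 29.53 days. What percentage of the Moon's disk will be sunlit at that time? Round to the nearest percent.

99.8/29.53 = 3.380 lunations, so 3 complete cycles and 11.21 d into the next.
Elongation θ = 360° × 11.21/29.53 ≈ 136.7°.
With cos θ = (-0.727), the lit fraction is (1 − (-0.727))/2 ≈ 0.864, so 86%.

86%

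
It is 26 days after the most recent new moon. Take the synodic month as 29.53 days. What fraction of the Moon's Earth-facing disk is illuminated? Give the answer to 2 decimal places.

0.13

The Moon has covered 26/29.53 of its cycle, so θ ≈ 360° × 26/29.53 = 317.0°.
cos 317.0° = 0.731, so f = (1 − 0.731)/2 = 0.135.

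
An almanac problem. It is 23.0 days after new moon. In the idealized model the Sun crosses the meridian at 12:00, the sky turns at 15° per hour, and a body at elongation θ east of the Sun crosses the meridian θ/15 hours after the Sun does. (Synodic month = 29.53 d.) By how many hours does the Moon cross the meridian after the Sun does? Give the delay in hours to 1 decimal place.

18.7 h

Phase angle: θ = 360°·(23.0 d)/(29.53 d) = 280.4°.
Delay after the Sun = 280.4° / (15°/h) ≈ 18.69 h.
So the Moon crosses the meridian 18.69 h after the Sun.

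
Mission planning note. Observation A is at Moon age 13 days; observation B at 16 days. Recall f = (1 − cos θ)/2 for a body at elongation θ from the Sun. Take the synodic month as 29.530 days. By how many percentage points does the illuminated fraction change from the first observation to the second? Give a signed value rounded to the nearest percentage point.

First observation: θ = 360°·13/29.530 = 158.5°, so f = 0.965.
Second observation: θ = 195.1°, f = 0.983.
Δf = 0.983 − 0.965 = +0.018, i.e. +2 pp.

+2 pp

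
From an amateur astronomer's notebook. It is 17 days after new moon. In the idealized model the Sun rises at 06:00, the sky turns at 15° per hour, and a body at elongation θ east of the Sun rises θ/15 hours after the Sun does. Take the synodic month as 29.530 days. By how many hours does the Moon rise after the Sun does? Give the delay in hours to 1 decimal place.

13.8 h

Phase angle: θ = 360°·(17 d)/(29.530 d) = 207.2°.
The Moon trails the Sun by θ/15 = 207.2/15 ≈ 13.82 hours.
So the Moon rises 13.82 h after the Sun.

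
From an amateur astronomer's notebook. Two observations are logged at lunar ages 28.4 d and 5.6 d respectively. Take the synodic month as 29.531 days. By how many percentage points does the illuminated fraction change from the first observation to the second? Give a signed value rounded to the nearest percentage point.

+30 percentage points

θ₁ = 360° × 28.4/29.531 = 346.2°, f₁ = (1 − cos θ₁)/2 = 0.014.
θ₂ = 360° × 5.6/29.531 = 68.3°, f₂ = (1 − cos θ₂)/2 = 0.315.
Change = f₂ − f₁ = +0.300 → +30 percentage points.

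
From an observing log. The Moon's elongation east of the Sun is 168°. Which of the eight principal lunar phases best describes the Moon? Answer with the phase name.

full moon

168° lies in the full moon sector of the 8-phase cycle.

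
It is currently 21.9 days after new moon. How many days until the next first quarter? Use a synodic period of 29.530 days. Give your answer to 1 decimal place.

First quarter occurs at elongation 90°, i.e. at age 29.530 × 90/360 = 7.383 d.
Already past this cycle's first quarter; the next is at 7.383 + 29.530 = 36.913 d, so 36.913 − 21.9 = 15.013 days.

15.0 days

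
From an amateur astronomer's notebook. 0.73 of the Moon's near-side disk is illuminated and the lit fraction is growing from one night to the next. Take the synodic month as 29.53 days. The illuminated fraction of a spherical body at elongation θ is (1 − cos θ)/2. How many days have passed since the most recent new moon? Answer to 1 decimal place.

9.6 days

cos θ = 1 − 2f = -0.460, giving a principal value of 117.4°.
Waxing ⇒ before full, so θ = 117.4°.
Age = 29.53 × 117.4°/360° ≈ 9.63 days.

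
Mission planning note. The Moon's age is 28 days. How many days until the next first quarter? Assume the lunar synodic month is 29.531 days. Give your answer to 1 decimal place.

First quarter occurs at elongation 90°, i.e. at age 29.531 × 90/360 = 7.383 d.
This lunation's first quarter (7.383 d) has passed, so add one period: 36.914 − 28 = 8.914 days.

8.9 days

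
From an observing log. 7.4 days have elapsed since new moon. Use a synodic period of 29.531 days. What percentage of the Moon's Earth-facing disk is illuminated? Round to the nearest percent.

Elongation θ = 360° × 7.4/29.531 ≈ 90.2°.
Illuminated fraction = (1 − cos 90.2°)/2 = (1 − (-0.004))/2 ≈ 0.502, so 50%.

50%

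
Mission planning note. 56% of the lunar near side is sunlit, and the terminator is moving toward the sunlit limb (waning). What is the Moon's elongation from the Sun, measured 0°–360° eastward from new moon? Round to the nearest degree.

From f = (1 − cos θ)/2: cos θ = 1 − 2×0.56 = -0.120; arccos → 96.9°.
A waning Moon lies in 180°–360°, so θ = 360° − 96.9° = 263.1°.

263°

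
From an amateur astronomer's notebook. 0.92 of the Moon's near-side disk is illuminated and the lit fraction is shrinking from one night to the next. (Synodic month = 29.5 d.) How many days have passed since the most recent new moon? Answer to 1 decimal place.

From f = (1 − cos θ)/2: cos θ = 1 − 2×0.92 = -0.840; arccos → 147.1°.
Since the Moon is past full (waning), take the reflex angle: θ = 360° − 147.1° = 212.9°.
Age = 29.5 × 212.9°/360° ≈ 17.44 days.

17.4 days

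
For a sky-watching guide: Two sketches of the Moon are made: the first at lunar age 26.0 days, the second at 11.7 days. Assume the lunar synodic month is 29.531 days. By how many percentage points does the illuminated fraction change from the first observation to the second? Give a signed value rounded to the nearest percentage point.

+76 pp

θ₁ = 360° × 26.0/29.531 = 317.0°, f₁ = (1 − cos θ₁)/2 = 0.135.
θ₂ = 360° × 11.7/29.531 = 142.6°, f₂ = (1 − cos θ₂)/2 = 0.897.
Change = f₂ − f₁ = +0.763 → +76 percentage points.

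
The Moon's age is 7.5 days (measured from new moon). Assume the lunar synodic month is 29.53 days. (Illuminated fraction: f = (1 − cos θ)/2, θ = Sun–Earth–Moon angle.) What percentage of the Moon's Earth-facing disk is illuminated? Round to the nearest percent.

51%

Elongation θ = 360° × 7.5/29.53 ≈ 91.4°.
With cos θ = (-0.025), the lit fraction is (1 − (-0.025))/2 ≈ 0.512, so 51%.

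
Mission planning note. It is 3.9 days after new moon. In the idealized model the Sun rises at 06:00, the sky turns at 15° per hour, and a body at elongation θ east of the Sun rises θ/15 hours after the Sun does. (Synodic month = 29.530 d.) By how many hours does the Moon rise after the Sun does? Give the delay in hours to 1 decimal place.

3.2 h

Phase angle: θ = 360°·(3.9 d)/(29.530 d) = 47.5°.
At 15° of sky rotation per hour, 47.5° corresponds to a 3.17 h lag.
So the Moon rises 3.17 h after the Sun.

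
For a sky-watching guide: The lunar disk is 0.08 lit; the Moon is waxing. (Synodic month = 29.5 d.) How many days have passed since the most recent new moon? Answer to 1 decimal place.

From f = (1 − cos θ)/2: cos θ = 1 − 2×0.08 = 0.840; arccos → 32.9°.
Waxing ⇒ before full, so θ = 32.9°.
Age = 29.5 × 32.9°/360° ≈ 2.69 days.

2.7 days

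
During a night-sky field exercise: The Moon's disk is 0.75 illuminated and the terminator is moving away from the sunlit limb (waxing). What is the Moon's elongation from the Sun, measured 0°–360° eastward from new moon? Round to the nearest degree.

120°

cos θ = 1 − 2f = -0.500, giving a principal value of 120.0°.
Waxing ⇒ before full, so θ = 120.0°.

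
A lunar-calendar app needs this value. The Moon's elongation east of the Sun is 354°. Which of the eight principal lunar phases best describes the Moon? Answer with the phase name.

new moon

The new moon sector spans roughly -22°–22°; 354° falls inside it.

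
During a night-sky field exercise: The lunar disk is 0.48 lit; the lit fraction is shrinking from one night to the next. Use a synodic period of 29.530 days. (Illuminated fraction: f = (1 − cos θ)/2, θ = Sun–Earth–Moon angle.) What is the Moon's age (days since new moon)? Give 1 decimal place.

22.3 days

From f = (1 − cos θ)/2: cos θ = 1 − 2×0.48 = 0.040; arccos → 87.7°.
A waning Moon lies in 180°–360°, so θ = 360° − 87.7° = 272.3°.
At 360°/29.530 d per day, 272.3° corresponds to 22.34 days.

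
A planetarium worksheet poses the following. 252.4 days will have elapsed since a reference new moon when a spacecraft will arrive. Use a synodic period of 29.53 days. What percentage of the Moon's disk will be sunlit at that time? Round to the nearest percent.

98%

252.4 d spans 8 complete synodic months (8 × 29.53 = 236.24 d) plus 16.16 d.
The Moon has covered 16.16/29.53 of its cycle, so θ ≈ 360° × 16.16/29.53 = 197.0°.
cos 197.0° = (-0.956), so f = (1 − (-0.956))/2 = 0.978, so 98%.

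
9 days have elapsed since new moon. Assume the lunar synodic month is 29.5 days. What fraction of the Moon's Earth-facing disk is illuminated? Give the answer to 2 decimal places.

Phase angle: θ = 360°·(9 d)/(29.5 d) = 109.8°.
With cos θ = (-0.339), the lit fraction is (1 − (-0.339))/2 ≈ 0.670.

0.67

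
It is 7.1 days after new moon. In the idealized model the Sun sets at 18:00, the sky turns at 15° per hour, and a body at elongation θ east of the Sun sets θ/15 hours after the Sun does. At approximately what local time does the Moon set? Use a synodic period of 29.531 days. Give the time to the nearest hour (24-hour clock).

Phase angle: θ = 360°·(7.1 d)/(29.531 d) = 86.6°.
Delay after the Sun = 86.6° / (15°/h) ≈ 5.77 h.
18:00 + 5.77 h ≈ 23:46 → 00:00 to the nearest hour.

00:00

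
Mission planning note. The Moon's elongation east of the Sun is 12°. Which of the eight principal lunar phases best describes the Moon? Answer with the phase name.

new moon

The new moon sector spans roughly -22°–22°; 12° falls inside it.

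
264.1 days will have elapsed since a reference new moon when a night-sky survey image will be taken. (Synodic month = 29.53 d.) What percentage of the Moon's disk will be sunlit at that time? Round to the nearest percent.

Reduce mod P: 264.1 − 8×29.53 = 27.86 d into the current lunation.
Phase angle: θ = 360°·(27.86 d)/(29.53 d) = 339.6°.
Illuminated fraction = (1 − cos 339.6°)/2 = (1 − 0.938)/2 ≈ 0.031, so 3%.

3%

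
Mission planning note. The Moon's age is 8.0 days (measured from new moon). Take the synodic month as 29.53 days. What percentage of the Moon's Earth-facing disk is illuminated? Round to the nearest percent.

57%

Elongation θ = 360° × 8.0/29.53 ≈ 97.5°.
Illuminated fraction = (1 − cos 97.5°)/2 = (1 − (-0.131))/2 ≈ 0.566, so 57%.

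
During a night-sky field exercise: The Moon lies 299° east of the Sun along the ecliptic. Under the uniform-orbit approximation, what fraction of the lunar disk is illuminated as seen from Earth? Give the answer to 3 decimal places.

Half-versine of 299°: (1 − 0.485)/2 = 0.258.

0.258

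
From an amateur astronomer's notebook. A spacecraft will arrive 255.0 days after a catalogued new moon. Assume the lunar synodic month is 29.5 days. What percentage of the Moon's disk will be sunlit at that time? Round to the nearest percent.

255.0/29.5 = 8.644 lunations, so 8 complete cycles and 19.00 d into the next.
Phase angle: θ = 360°·(19.00 d)/(29.5 d) = 231.9°.
Illuminated fraction = (1 − cos 231.9°)/2 = (1 − (-0.618))/2 ≈ 0.809, so 81%.

81%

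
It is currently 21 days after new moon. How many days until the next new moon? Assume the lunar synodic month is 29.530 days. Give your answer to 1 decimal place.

The next new moon completes the synodic month: 29.530 − 21 = 8.530 days.

8.5 days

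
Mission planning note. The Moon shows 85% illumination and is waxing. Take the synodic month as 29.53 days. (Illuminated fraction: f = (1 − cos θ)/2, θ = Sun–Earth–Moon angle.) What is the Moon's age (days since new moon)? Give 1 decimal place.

From f = (1 − cos θ)/2: cos θ = 1 − 2×0.85 = -0.700; arccos → 134.4°.
Waxing ⇒ before full, so θ = 134.4°.
That fraction of the synodic month is 134.4/360 × 29.53 d ≈ 11.03 d.

11.0 days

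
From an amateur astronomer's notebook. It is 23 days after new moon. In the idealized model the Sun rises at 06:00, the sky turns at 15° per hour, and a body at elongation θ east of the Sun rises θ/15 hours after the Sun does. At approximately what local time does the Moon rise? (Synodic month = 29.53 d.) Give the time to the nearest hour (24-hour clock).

Elongation θ = 360° × 23/29.53 ≈ 280.4°.
At 15° of sky rotation per hour, 280.4° corresponds to a 18.69 h lag.
06:00 + 18.69 h ≈ 00:42 → 01:00 to the nearest hour.

01:00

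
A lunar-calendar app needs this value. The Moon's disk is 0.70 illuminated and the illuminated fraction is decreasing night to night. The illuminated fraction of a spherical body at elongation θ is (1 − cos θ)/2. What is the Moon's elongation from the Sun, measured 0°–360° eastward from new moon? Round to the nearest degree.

246°

cos θ = 1 − 2f = -0.400, giving a principal value of 113.6°.
Since the Moon is past full (waning), take the reflex angle: θ = 360° − 113.6° = 246.4°.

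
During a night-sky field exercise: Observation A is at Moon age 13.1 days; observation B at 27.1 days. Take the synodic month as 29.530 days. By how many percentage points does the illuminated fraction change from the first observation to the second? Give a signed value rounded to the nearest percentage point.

-90 percentage points

First observation: θ = 360°·13.1/29.530 = 159.7°, so f = 0.969.
Second observation: θ = 330.4°, f = 0.065.
Δf = 0.065 − 0.969 = -0.904, i.e. -90 pp.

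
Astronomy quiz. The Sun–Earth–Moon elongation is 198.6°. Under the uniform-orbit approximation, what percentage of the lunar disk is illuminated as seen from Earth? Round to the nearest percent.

f = (1 − cos 198.6°)/2 = (1 − (-0.948))/2 ≈ 0.974, i.e. 97%.

97%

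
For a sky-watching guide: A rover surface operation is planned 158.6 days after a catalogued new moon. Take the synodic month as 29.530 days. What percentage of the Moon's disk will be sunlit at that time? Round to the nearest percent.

158.6/29.530 = 5.371 lunations, so 5 complete cycles and 10.95 d into the next.
Elongation θ = 360° × 10.95/29.530 ≈ 133.5°.
Illuminated fraction = (1 − cos 133.5°)/2 = (1 − (-0.688))/2 ≈ 0.844, so 84%.

84%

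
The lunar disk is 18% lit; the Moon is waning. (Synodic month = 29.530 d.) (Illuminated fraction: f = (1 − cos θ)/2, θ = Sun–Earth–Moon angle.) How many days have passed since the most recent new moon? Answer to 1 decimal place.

25.4 days

Invert f = (1 − cos θ)/2 to get cos θ = 1 − 2(0.18) = 0.640, hence θ₀ = arccos 0.640 = 50.2°.
Since the Moon is past full (waning), take the reflex angle: θ = 360° − 50.2° = 309.8°.
That fraction of the synodic month is 309.8/360 × 29.530 d ≈ 25.41 d.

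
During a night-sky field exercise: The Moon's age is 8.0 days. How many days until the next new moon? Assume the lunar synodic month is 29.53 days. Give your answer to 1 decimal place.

One full lunation from the last new moon is 29.53 d; remaining = 29.53 − 8.0 = 21.530 d.

21.5 days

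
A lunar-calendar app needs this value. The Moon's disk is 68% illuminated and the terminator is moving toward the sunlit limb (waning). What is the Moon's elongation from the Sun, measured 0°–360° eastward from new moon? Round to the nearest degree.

249°

Invert f = (1 − cos θ)/2 to get cos θ = 1 − 2(0.68) = -0.360, hence θ₀ = arccos -0.360 = 111.1°.
A waning Moon lies in 180°–360°, so θ = 360° − 111.1° = 248.9°.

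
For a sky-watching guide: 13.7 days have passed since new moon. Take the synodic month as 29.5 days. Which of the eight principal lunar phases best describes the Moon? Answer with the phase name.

full moon

θ ≈ 360° × 13.7/29.5 = 167°, which falls in the full moon sector.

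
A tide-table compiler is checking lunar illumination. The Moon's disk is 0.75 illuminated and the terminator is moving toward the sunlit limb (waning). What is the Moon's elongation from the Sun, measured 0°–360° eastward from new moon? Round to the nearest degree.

Invert f = (1 − cos θ)/2 to get cos θ = 1 − 2(0.75) = -0.500, hence θ₀ = arccos -0.500 = 120.0°.
A waning Moon lies in 180°–360°, so θ = 360° − 120.0° = 240.0°.

240°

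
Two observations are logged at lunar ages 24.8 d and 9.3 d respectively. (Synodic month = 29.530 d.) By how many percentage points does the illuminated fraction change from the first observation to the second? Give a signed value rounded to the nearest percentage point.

+47 pp

θ₁ = 360° × 24.8/29.530 = 302.3°, f₁ = (1 − cos θ₁)/2 = 0.233.
θ₂ = 360° × 9.3/29.530 = 113.4°, f₂ = (1 − cos θ₂)/2 = 0.698.
Change = f₂ − f₁ = +0.466 → +47 percentage points.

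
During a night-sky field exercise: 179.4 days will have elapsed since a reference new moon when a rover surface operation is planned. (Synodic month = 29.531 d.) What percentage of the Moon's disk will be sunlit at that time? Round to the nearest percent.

179.4 d spans 6 complete synodic months (6 × 29.531 = 177.19 d) plus 2.21 d.
Elongation θ = 360° × 2.21/29.531 ≈ 27.0°.
Illuminated fraction = (1 − cos 27.0°)/2 = (1 − 0.891)/2 ≈ 0.054, so 5%.

5%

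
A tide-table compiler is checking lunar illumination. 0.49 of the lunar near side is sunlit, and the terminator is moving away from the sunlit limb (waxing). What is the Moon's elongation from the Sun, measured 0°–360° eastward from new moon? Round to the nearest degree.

Invert f = (1 − cos θ)/2 to get cos θ = 1 − 2(0.49) = 0.020, hence θ₀ = arccos 0.020 = 88.9°.
Before full moon the principal value applies: θ = 88.9°.

89°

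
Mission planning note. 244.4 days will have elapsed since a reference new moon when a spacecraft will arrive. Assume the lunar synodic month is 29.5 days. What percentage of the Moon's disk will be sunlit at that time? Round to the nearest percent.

244.4/29.5 = 8.285 lunations, so 8 complete cycles and 8.40 d into the next.
The Moon has covered 8.40/29.5 of its cycle, so θ ≈ 360° × 8.40/29.5 = 102.5°.
With cos θ = (-0.217), the lit fraction is (1 − (-0.217))/2 ≈ 0.608, so 61%.

61%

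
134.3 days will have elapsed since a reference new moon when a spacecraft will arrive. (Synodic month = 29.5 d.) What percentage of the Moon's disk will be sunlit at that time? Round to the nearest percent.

Reduce mod P: 134.3 − 4×29.5 = 16.30 d into the current lunation.
Phase angle: θ = 360°·(16.30 d)/(29.5 d) = 198.9°.
cos 198.9° = (-0.946), so f = (1 − (-0.946))/2 = 0.973, so 97%.

97%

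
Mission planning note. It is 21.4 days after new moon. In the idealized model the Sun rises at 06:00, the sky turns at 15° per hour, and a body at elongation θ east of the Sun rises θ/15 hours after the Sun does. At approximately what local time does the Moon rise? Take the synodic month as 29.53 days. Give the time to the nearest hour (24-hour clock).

23:00

The Moon has covered 21.4/29.53 of its cycle, so θ ≈ 360° × 21.4/29.53 = 260.9°.
Delay after the Sun = 260.9° / (15°/h) ≈ 17.39 h.
06:00 + 17.39 h ≈ 23:24 → 23:00 to the nearest hour.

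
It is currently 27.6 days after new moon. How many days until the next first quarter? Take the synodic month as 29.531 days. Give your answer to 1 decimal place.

First quarter is 0.25 of the way through the cycle: age 0.25 × 29.531 = 7.383 d.
Already past this cycle's first quarter; the next is at 7.383 + 29.531 = 36.914 d, so 36.914 − 27.6 = 9.314 days.

9.3 days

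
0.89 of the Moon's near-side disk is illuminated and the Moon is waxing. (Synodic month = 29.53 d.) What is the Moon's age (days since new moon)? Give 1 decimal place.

11.6 days

From f = (1 − cos θ)/2: cos θ = 1 − 2×0.89 = -0.780; arccos → 141.3°.
Before full moon the principal value applies: θ = 141.3°.
That fraction of the synodic month is 141.3/360 × 29.53 d ≈ 11.59 d.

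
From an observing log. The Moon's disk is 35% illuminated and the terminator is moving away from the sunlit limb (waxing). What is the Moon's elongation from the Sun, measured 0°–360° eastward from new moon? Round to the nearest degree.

From f = (1 − cos θ)/2: cos θ = 1 − 2×0.35 = 0.300; arccos → 72.5°.
Waxing ⇒ before full, so θ = 72.5°.

73°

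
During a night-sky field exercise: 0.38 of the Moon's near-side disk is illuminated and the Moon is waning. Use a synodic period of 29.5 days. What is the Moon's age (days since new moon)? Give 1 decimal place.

cos θ = 1 − 2f = 0.240, giving a principal value of 76.1°.
Waning ⇒ past full, so θ = 360° − 76.1° = 283.9°.
At 360°/29.5 d per day, 283.9° corresponds to 23.26 days.

23.3 days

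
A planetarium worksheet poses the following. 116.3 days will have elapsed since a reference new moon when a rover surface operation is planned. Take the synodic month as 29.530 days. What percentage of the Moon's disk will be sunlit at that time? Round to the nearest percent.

4%

Reduce mod P: 116.3 − 3×29.530 = 27.71 d into the current lunation.
The Moon has covered 27.71/29.530 of its cycle, so θ ≈ 360° × 27.71/29.530 = 337.8°.
With cos θ = 0.926, the lit fraction is (1 − 0.926)/2 ≈ 0.037, so 4%.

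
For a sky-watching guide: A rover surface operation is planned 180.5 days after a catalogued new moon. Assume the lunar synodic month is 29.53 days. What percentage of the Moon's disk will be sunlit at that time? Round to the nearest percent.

12%

Reduce mod P: 180.5 − 6×29.53 = 3.32 d into the current lunation.
Elongation θ = 360° × 3.32/29.53 ≈ 40.5°.
cos 40.5° = 0.761, so f = (1 − 0.761)/2 = 0.120, so 12%.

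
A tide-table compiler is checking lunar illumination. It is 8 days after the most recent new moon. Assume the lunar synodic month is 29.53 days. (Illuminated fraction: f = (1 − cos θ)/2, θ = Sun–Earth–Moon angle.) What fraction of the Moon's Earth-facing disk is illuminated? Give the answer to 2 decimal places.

Elongation θ = 360° × 8/29.53 ≈ 97.5°.
Illuminated fraction = (1 − cos 97.5°)/2 = (1 − (-0.131))/2 ≈ 0.566.

0.57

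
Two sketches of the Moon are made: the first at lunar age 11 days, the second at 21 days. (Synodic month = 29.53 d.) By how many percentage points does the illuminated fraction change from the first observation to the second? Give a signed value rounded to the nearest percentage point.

-23 pp

First observation: θ = 360°·11/29.53 = 134.1°, so f = 0.848.
Second observation: θ = 256.0°, f = 0.621.
Δf = 0.621 − 0.848 = -0.227, i.e. -23 pp.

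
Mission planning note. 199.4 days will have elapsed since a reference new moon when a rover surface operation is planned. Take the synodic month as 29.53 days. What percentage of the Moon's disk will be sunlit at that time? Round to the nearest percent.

Reduce mod P: 199.4 − 6×29.53 = 22.22 d into the current lunation.
Phase angle: θ = 360°·(22.22 d)/(29.53 d) = 270.9°.
With cos θ = 0.015, the lit fraction is (1 − 0.015)/2 ≈ 0.492, so 49%.

49%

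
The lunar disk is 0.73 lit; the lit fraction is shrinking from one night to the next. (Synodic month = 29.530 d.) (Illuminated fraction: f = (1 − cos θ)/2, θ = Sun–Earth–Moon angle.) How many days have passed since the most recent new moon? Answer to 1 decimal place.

19.9 days

Invert f = (1 − cos θ)/2 to get cos θ = 1 − 2(0.73) = -0.460, hence θ₀ = arccos -0.460 = 117.4°.
Waning ⇒ past full, so θ = 360° − 117.4° = 242.6°.
At 360°/29.530 d per day, 242.6° corresponds to 19.90 days.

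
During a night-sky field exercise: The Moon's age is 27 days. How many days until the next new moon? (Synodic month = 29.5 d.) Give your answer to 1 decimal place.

2.5 days

One full lunation from the last new moon is 29.5 d; remaining = 29.5 − 27 = 2.500 d.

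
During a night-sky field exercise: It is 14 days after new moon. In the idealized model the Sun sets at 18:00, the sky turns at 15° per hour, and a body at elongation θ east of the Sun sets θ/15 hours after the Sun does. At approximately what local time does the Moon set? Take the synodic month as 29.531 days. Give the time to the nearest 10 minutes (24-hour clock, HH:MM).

05:20

Elongation θ = 360° × 14/29.531 ≈ 170.7°.
The Moon trails the Sun by θ/15 = 170.7/15 ≈ 11.38 hours.
18:00 + 11.378 h ≈ 05:23 → 05:20 to the nearest ten minutes.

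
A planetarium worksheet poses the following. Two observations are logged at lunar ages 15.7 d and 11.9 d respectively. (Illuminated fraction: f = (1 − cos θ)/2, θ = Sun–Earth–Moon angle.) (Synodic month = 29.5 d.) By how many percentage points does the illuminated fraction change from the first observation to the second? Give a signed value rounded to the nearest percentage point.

First observation: θ = 360°·15.7/29.5 = 191.6°, so f = 0.990.
Second observation: θ = 145.2°, f = 0.911.
Δf = 0.911 − 0.990 = -0.079, i.e. -8 pp.

-8 pp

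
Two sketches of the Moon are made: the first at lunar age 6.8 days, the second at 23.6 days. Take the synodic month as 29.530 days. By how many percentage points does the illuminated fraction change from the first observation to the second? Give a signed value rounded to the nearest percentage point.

-9 percentage points

θ₁ = 360° × 6.8/29.530 = 82.9°, f₁ = (1 − cos θ₁)/2 = 0.438.
θ₂ = 360° × 23.6/29.530 = 287.7°, f₂ = (1 − cos θ₂)/2 = 0.348.
Change = f₂ − f₁ = -0.090 → -9 percentage points.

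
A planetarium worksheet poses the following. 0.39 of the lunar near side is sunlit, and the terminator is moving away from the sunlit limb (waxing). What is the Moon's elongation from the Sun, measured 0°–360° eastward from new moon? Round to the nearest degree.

77°

cos θ = 1 − 2f = 0.220, giving a principal value of 77.3°.
Waxing ⇒ before full, so θ = 77.3°.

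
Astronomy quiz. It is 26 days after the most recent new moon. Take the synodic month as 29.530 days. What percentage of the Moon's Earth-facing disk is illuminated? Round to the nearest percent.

13%

Elongation θ = 360° × 26/29.530 ≈ 317.0°.
Illuminated fraction = (1 − cos 317.0°)/2 = (1 − 0.731)/2 ≈ 0.135, so 13%.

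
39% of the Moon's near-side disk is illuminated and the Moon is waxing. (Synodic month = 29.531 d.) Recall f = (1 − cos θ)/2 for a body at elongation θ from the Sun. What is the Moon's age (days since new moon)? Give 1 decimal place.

6.3 days

Invert f = (1 − cos θ)/2 to get cos θ = 1 − 2(0.39) = 0.220, hence θ₀ = arccos 0.220 = 77.3°.
The Moon is waxing (0°–180°), so θ = 77.3° directly.
That fraction of the synodic month is 77.3/360 × 29.531 d ≈ 6.34 d.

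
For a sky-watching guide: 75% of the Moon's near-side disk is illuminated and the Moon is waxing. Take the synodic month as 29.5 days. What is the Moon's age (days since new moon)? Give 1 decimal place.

From f = (1 − cos θ)/2: cos θ = 1 − 2×0.75 = -0.500; arccos → 120.0°.
The Moon is waxing (0°–180°), so θ = 120.0° directly.
Age = 29.5 × 120.0°/360° ≈ 9.83 days.

9.8 days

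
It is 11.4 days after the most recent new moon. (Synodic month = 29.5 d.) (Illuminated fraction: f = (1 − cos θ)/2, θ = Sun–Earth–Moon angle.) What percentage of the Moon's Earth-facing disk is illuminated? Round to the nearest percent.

88%

Phase angle: θ = 360°·(11.4 d)/(29.5 d) = 139.1°.
With cos θ = (-0.756), the lit fraction is (1 − (-0.756))/2 ≈ 0.878, so 88%.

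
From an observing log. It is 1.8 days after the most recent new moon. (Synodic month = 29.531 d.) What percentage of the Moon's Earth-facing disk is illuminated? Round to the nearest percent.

Elongation θ = 360° × 1.8/29.531 ≈ 21.9°.
With cos θ = 0.928, the lit fraction is (1 − 0.928)/2 ≈ 0.036, so 4%.

4%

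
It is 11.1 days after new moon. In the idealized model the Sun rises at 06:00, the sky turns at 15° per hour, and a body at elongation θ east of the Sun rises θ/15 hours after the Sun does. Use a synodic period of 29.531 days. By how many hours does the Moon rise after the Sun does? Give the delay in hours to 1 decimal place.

9.0 h

Elongation θ = 360° × 11.1/29.531 ≈ 135.3°.
At 15° of sky rotation per hour, 135.3° corresponds to a 9.02 h lag.
So the Moon rises 9.02 h after the Sun.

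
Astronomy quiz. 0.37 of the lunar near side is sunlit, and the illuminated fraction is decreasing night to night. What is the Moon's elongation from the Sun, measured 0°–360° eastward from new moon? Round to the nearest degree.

cos θ = 1 − 2f = 0.260, giving a principal value of 74.9°.
A waning Moon lies in 180°–360°, so θ = 360° − 74.9° = 285.1°.

285°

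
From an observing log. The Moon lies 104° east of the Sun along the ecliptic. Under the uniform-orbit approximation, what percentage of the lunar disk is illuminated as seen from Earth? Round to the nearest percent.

f = (1 − cos 104°)/2 = (1 − (-0.242))/2 ≈ 0.621, i.e. 62%.

62%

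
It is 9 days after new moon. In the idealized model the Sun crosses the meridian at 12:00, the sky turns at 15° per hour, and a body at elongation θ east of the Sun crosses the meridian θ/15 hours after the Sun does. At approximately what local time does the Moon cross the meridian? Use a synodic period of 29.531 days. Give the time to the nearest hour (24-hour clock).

Phase angle: θ = 360°·(9 d)/(29.531 d) = 109.7°.
Delay after the Sun = 109.7° / (15°/h) ≈ 7.31 h.
12:00 + 7.31 h ≈ 19:19 → 19:00 to the nearest hour.

19:00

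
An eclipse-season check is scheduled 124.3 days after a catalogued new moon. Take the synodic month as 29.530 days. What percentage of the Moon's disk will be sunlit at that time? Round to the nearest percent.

37%

124.3 d spans 4 complete synodic months (4 × 29.530 = 118.12 d) plus 6.18 d.
The Moon has covered 6.18/29.530 of its cycle, so θ ≈ 360° × 6.18/29.530 = 75.3°.
cos 75.3° = 0.253, so f = (1 − 0.253)/2 = 0.373, so 37%.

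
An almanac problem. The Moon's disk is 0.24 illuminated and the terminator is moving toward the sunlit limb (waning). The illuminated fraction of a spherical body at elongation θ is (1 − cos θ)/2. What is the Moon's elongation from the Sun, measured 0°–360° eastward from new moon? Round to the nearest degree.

301°

cos θ = 1 − 2f = 0.520, giving a principal value of 58.7°.
Waning ⇒ past full, so θ = 360° − 58.7° = 301.3°.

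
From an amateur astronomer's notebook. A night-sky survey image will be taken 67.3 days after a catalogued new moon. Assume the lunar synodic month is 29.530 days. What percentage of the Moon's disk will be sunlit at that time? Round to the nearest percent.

59%

Reduce mod P: 67.3 − 2×29.530 = 8.24 d into the current lunation.
Phase angle: θ = 360°·(8.24 d)/(29.530 d) = 100.5°.
Illuminated fraction = (1 − cos 100.5°)/2 = (1 − (-0.181))/2 ≈ 0.591, so 59%.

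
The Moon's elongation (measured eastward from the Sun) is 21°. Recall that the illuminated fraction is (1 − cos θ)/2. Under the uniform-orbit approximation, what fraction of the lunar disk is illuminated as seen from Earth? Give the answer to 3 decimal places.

0.033

f = (1 − cos 21°)/2 = (1 − 0.934)/2 ≈ 0.033.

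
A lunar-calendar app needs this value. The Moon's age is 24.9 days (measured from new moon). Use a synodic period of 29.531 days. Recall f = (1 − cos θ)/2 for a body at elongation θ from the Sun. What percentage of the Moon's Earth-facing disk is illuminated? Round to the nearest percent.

The Moon has covered 24.9/29.531 of its cycle, so θ ≈ 360° × 24.9/29.531 = 303.5°.
With cos θ = 0.553, the lit fraction is (1 − 0.553)/2 ≈ 0.224, so 22%.

22%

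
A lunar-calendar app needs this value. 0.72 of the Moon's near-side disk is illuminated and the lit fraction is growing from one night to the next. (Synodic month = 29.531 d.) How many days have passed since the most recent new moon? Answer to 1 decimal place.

9.5 days

cos θ = 1 − 2f = -0.440, giving a principal value of 116.1°.
The Moon is waxing (0°–180°), so θ = 116.1° directly.
That fraction of the synodic month is 116.1/360 × 29.531 d ≈ 9.52 d.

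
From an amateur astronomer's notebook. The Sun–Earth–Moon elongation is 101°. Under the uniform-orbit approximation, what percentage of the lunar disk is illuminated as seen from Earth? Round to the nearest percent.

Half-versine of 101°: (1 − (-0.191))/2 = 0.595, i.e. 60%.

60%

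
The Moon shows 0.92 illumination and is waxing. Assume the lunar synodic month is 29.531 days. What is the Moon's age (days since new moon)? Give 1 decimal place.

12.1 days

From f = (1 − cos θ)/2: cos θ = 1 − 2×0.92 = -0.840; arccos → 147.1°.
Waxing ⇒ before full, so θ = 147.1°.
At 360°/29.531 d per day, 147.1° corresponds to 12.07 days.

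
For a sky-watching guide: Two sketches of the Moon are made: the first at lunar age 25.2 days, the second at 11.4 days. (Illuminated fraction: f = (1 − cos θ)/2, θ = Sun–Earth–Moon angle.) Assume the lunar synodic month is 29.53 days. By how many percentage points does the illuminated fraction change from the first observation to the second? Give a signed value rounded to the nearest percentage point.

+68 percentage points

θ₁ = 360° × 25.2/29.53 = 307.2°, f₁ = (1 − cos θ₁)/2 = 0.198.
θ₂ = 360° × 11.4/29.53 = 139.0°, f₂ = (1 − cos θ₂)/2 = 0.877.
Change = f₂ − f₁ = +0.680 → +68 percentage points.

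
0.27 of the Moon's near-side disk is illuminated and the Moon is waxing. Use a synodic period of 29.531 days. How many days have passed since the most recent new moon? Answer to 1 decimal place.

cos θ = 1 − 2f = 0.460, giving a principal value of 62.6°.
Before full moon the principal value applies: θ = 62.6°.
Age = 29.531 × 62.6°/360° ≈ 5.14 days.

5.1 days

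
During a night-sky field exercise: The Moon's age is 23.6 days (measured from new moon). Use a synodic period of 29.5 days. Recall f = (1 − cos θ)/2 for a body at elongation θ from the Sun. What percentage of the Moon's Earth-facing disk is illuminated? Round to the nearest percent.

35%

Elongation θ = 360° × 23.6/29.5 ≈ 288.0°.
Illuminated fraction = (1 − cos 288.0°)/2 = (1 − 0.309)/2 ≈ 0.345, so 35%.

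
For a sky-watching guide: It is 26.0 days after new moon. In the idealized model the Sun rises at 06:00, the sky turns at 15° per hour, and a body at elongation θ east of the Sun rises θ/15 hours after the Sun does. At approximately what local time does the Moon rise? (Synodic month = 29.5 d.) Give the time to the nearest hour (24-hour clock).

The Moon has covered 26.0/29.5 of its cycle, so θ ≈ 360° × 26.0/29.5 = 317.3°.
At 15° of sky rotation per hour, 317.3° corresponds to a 21.15 h lag.
06:00 + 21.15 h ≈ 03:09 → 03:00 to the nearest hour.

03:00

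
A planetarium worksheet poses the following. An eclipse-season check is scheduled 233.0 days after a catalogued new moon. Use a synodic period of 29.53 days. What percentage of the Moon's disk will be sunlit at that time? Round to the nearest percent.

233.0/29.53 = 7.890 lunations, so 7 complete cycles and 26.29 d into the next.
Elongation θ = 360° × 26.29/29.53 ≈ 320.5°.
Illuminated fraction = (1 − cos 320.5°)/2 = (1 − 0.772)/2 ≈ 0.114, so 11%.

11%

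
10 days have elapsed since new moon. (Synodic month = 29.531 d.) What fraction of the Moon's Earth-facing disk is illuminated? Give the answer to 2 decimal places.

0.76

Phase angle: θ = 360°·(10 d)/(29.531 d) = 121.9°.
Illuminated fraction = (1 − cos 121.9°)/2 = (1 − (-0.529))/2 ≈ 0.764.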